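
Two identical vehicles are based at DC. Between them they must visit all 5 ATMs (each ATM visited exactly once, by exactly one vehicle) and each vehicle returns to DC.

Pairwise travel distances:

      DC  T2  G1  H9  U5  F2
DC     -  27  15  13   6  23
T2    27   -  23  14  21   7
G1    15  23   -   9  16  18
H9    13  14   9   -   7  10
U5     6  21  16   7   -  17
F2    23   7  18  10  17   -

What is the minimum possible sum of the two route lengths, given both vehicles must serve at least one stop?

Minimum combined distance: 79.

Try each way of splitting the stops between the two vehicles (each non-empty) and, for each split, find the best tour for each vehicle:
  {T2} + {G1, H9, U5, F2}: 54 + 56 = 110
  {G1} + {T2, H9, U5, F2}: 30 + 57 = 87
  {T2, G1} + {H9, U5, F2}: 65 + 46 = 111
  {H9} + {T2, G1, U5, F2}: 26 + 67 = 93
  {T2, H9} + {G1, U5, F2}: 54 + 56 = 110
  {G1, H9} + {T2, U5, F2}: 37 + 57 = 94
  … (15 splits in total)
  {U5} + {T2, G1, H9, F2}: 12 + 67 = 79  ← best
Best: vehicle 1 DC → U5 → DC = 12; vehicle 2 DC → G1 → F2 → T2 → H9 → DC = 67; combined 79.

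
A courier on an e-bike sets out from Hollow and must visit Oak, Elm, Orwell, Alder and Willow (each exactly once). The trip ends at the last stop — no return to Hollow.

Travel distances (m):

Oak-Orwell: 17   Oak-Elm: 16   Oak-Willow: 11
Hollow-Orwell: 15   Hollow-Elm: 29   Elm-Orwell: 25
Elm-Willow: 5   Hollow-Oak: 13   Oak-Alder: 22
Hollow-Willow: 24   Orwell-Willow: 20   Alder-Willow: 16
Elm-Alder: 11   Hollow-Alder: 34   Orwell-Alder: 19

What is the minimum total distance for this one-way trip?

There are 5! = 120 possible orderings.
Hollow→Oak→Elm→Orwell→Alder→Willow: 13+16+25+19+16 = 89
Hollow→Oak→Elm→Orwell→Willow→Alder: 13+16+25+20+16 = 90
Hollow→Oak→Elm→Alder→Orwell→Willow: 13+16+11+19+20 = 79
Hollow→Oak→Elm→Alder→Willow→Orwell: 13+16+11+16+20 = 76
Hollow→Oak→Elm→Willow→Orwell→Alder: 13+16+5+20+19 = 73
Hollow→Oak→Elm→Willow→Alder→Orwell: 13+16+5+16+19 = 69
Hollow→Oak→Orwell→Elm→Alder→Willow: 13+17+25+11+16 = 82
Hollow→Oak→Orwell→Elm→Willow→Alder: 13+17+25+5+16 = 76
Hollow→Oak→Orwell→Alder→Elm→Willow: 13+17+19+11+5 = 65
Hollow→Oak→Orwell→Alder→Willow→Elm: 13+17+19+16+5 = 70
Hollow→Oak→Orwell→Willow→Elm→Alder: 13+17+20+5+11 = 66
Hollow→Oak→Orwell→Willow→Alder→Elm: 13+17+20+16+11 = 77
Hollow→Oak→Alder→Elm→Orwell→Willow: 13+22+11+25+20 = 91
Hollow→Oak→Alder→Elm→Willow→Orwell: 13+22+11+5+20 = 71
… (106 more)
Hollow→Oak→Willow→Elm→Alder→Orwell: 13+11+5+11+19 = 59  ← best
The minimum is 59.
One shortest path: Hollow → Oak → Willow → Elm → Alder → Orwell.

59 m — the minimum one-way total.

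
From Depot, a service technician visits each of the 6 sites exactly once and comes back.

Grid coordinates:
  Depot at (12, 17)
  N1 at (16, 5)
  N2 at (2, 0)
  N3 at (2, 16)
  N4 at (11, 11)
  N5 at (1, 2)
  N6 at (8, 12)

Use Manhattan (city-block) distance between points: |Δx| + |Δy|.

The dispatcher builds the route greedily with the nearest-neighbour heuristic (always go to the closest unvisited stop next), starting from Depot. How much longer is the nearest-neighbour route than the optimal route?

2 longer than the optimal tour.

From Depot: N4=7, N6=9, N3=11, N1=16, N5=26, N2=27 → choose N4 (7).
From N4: N6=4, N1=11, N3=14, N5=19, N2=20 → choose N6 (4).
From N6: N3=10, N1=15, N5=17, N2=18 → choose N3 (10).
From N3: N5=15, N2=16, N1=25 → choose N5 (15).
From N5: N2=3, N1=18 → choose N2 (3).
From N2: N1=19 → choose N1 (19).
NN route Depot → N4 → N6 → N3 → N5 → N2 → N1 → Depot costs 74.
Optimal: Depot → N3 → N2 → N5 → N1 → N4 → N6 → Depot costs 72 (by enumerating all 360 distinct tours).
Excess = 74 − 72 = 2.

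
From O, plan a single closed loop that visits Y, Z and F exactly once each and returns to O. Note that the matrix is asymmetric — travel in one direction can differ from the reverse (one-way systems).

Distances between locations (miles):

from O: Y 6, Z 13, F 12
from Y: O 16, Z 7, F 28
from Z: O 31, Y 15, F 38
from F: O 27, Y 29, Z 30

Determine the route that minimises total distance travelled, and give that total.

O-Y-Z-F-O: 6+7+38+27 = 78
O-Y-F-Z-O: 6+28+30+31 = 95
O-Z-Y-F-O: 13+15+28+27 = 83
O-Z-F-Y-O: 13+38+29+16 = 96
O-F-Y-Z-O: 12+29+7+31 = 79
O-F-Z-Y-O: 12+30+15+16 = 73
The minimum is 73.
One optimal route: O → F → Z → Y → O.

Shortest round trip = 73 miles.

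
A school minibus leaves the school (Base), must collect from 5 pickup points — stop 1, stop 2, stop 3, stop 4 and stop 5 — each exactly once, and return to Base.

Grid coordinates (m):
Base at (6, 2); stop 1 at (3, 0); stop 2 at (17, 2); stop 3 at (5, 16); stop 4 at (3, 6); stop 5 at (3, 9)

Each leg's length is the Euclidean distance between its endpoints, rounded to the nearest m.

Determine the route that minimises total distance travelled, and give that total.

Base - stop 1 - stop 2 - stop 3 - stop 4 - stop 5 - Base: 4+14+18+10+3+8 = 57
Base - stop 1 - stop 2 - stop 3 - stop 5 - stop 4 - Base: 4+14+18+7+3+5 = 51
Base - stop 1 - stop 2 - stop 4 - stop 3 - stop 5 - Base: 4+14+15+10+7+8 = 58
Base - stop 1 - stop 2 - stop 4 - stop 5 - stop 3 - Base: 4+14+15+3+7+14 = 57
Base - stop 1 - stop 2 - stop 5 - stop 3 - stop 4 - Base: 4+14+16+7+10+5 = 56
Base - stop 1 - stop 2 - stop 5 - stop 4 - stop 3 - Base: 4+14+16+3+10+14 = 61
Base - stop 1 - stop 3 - stop 2 - stop 4 - stop 5 - Base: 4+16+18+15+3+8 = 64
Base - stop 1 - stop 3 - stop 2 - stop 5 - stop 4 - Base: 4+16+18+16+3+5 = 62
Base - stop 1 - stop 3 - stop 4 - stop 2 - stop 5 - Base: 4+16+10+15+16+8 = 69
Base - stop 1 - stop 3 - stop 4 - stop 5 - stop 2 - Base: 4+16+10+3+16+11 = 60
Base - stop 1 - stop 3 - stop 5 - stop 2 - stop 4 - Base: 4+16+7+16+15+5 = 63
Base - stop 1 - stop 3 - stop 5 - stop 4 - stop 2 - Base: 4+16+7+3+15+11 = 56
Base - stop 1 - stop 4 - stop 2 - stop 3 - stop 5 - Base: 4+6+15+18+7+8 = 58
Base - stop 1 - stop 4 - stop 2 - stop 5 - stop 3 - Base: 4+6+15+16+7+14 = 62
… (46 more)
Base - stop 1 - stop 4 - stop 5 - stop 3 - stop 2 - Base: 4+6+3+7+18+11 = 49  ← best
The minimum is 49.
One optimal route: Base → stop 1 → stop 4 → stop 5 → stop 3 → stop 2 → Base (or its reverse).

Shortest round trip = 49 m.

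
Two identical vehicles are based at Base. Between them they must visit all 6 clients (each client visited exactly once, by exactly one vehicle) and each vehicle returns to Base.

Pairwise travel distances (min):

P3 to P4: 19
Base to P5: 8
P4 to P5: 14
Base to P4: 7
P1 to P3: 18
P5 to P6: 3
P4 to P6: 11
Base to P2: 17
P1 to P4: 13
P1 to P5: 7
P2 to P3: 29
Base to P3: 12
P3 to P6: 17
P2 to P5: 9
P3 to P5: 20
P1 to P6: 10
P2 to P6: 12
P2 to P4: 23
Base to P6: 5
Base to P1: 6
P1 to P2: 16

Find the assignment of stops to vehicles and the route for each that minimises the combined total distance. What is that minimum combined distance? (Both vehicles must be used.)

Check every non-empty split of the stops between the two vehicles; for each half take its own optimal tour:
  {P1} + {P2, P3, P4, P5, P6}: 12 + 71 = 83
  {P2} + {P1, P3, P4, P5, P6}: 34 + 58 = 92
  {P1, P2} + {P3, P4, P5, P6}: 39 + 53 = 92
  {P3} + {P1, P2, P4, P5, P6}: 24 + 52 = 76
  {P1, P3} + {P2, P4, P5, P6}: 36 + 47 = 83
  {P2, P3} + {P1, P4, P5, P6}: 58 + 34 = 92
  … (31 splits in total)
Best: vehicle 1 Base → P3 → Base = 24; vehicle 2 Base → P1 → P2 → P5 → P6 → P4 → Base = 52; combined 76.

Minimum combined distance: 76 min.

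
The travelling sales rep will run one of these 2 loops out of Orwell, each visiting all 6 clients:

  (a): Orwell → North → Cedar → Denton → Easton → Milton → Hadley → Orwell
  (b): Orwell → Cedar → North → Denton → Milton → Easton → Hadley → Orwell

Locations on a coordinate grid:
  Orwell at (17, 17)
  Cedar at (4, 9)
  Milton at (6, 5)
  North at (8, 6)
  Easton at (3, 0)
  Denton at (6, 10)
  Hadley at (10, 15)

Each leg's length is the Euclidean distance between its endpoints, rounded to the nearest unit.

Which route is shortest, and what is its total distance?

Shortest is (a), total 55.

(a): 14 + 5 + 2 + 10 + 6 + 11 + 7 = 55
(b): 15 + 5 + 4 + 5 + 6 + 17 + 7 = 59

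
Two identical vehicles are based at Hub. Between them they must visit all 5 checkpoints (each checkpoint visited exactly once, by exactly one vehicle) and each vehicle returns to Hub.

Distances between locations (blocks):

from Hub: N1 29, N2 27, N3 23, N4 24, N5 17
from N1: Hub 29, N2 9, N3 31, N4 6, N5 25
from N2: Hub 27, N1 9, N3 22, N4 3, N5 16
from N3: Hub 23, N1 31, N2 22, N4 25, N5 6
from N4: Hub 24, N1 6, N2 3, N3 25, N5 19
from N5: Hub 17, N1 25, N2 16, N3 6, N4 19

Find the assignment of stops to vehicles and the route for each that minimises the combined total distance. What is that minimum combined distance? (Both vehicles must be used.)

Minimum combined distance: 111 blocks.

Try each way of splitting the stops between the two vehicles (each non-empty) and, for each split, find the best tour for each vehicle:
  {N1} + {N2, N3, N4, N5}: 58 + 72 = 130
  {N2} + {N1, N3, N4, N5}: 54 + 83 = 137
  {N1, N2} + {N3, N4, N5}: 65 + 72 = 137
  {N3} + {N1, N2, N4, N5}: 46 + 71 = 117
  {N1, N3} + {N2, N4, N5}: 83 + 60 = 143
  {N2, N3} + {N1, N4, N5}: 72 + 71 = 143
  … (15 splits in total)
  {N1, N2, N4} + {N3, N5}: 65 + 46 = 111  ← best
Best: vehicle 1 Hub → N1 → N2 → N4 → Hub = 65; vehicle 2 Hub → N3 → N5 → Hub = 46; combined 111.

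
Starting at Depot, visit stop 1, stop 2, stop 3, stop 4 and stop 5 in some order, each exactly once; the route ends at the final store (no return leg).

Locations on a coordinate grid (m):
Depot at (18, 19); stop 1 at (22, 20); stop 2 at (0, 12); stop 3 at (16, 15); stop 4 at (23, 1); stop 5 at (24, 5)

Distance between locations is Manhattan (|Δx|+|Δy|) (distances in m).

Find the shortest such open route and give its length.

There are 5! = 120 possible orderings.
Depot - stop 1 - stop 2 - stop 3 - stop 4 - stop 5: 5+30+19+21+5 = 80
Depot - stop 1 - stop 2 - stop 3 - stop 5 - stop 4: 5+30+19+18+5 = 77
Depot - stop 1 - stop 2 - stop 4 - stop 3 - stop 5: 5+30+34+21+18 = 108
Depot - stop 1 - stop 2 - stop 4 - stop 5 - stop 3: 5+30+34+5+18 = 92
Depot - stop 1 - stop 2 - stop 5 - stop 3 - stop 4: 5+30+31+18+21 = 105
Depot - stop 1 - stop 2 - stop 5 - stop 4 - stop 3: 5+30+31+5+21 = 92
Depot - stop 1 - stop 3 - stop 2 - stop 4 - stop 5: 5+11+19+34+5 = 74
Depot - stop 1 - stop 3 - stop 2 - stop 5 - stop 4: 5+11+19+31+5 = 71
Depot - stop 1 - stop 3 - stop 4 - stop 2 - stop 5: 5+11+21+34+31 = 102
Depot - stop 1 - stop 3 - stop 4 - stop 5 - stop 2: 5+11+21+5+31 = 73
Depot - stop 1 - stop 3 - stop 5 - stop 2 - stop 4: 5+11+18+31+34 = 99
Depot - stop 1 - stop 3 - stop 5 - stop 4 - stop 2: 5+11+18+5+34 = 73
Depot - stop 1 - stop 4 - stop 2 - stop 3 - stop 5: 5+20+34+19+18 = 96
Depot - stop 1 - stop 4 - stop 2 - stop 5 - stop 3: 5+20+34+31+18 = 108
… (106 more)
Depot - stop 1 - stop 4 - stop 5 - stop 3 - stop 2: 5+20+5+18+19 = 67  ← best
The minimum is 67.
One shortest path: Depot → stop 1 → stop 4 → stop 5 → stop 3 → stop 2.

67 m — the minimum one-way total.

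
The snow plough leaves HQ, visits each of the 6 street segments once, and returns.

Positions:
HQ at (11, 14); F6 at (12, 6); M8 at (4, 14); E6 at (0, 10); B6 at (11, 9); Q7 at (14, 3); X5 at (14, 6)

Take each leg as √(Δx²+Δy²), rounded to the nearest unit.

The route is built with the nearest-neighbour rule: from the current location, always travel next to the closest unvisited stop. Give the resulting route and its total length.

From HQ: distances to unvisited — B6=5, M8=7, F6=8, X5=9, Q7=11, E6=12. Nearest is B6 (5).
From B6: distances to unvisited — F6=3, X5=4, Q7=7, M8=9, E6=11. Nearest is F6 (3).
From F6: distances to unvisited — X5=2, Q7=4, M8=11, E6=13. Nearest is X5 (2).
From X5: distances to unvisited — Q7=3, M8=13, E6=15. Nearest is Q7 (3).
From Q7: distances to unvisited — M8=15, E6=16. Nearest is M8 (15).
From M8: distances to unvisited — E6=6. Nearest is E6 (6).
Return E6→HQ: 12.
Total = 5 + 3 + 2 + 3 + 15 + 6 + 12 = 46.

Nearest-neighbour total = 46; route HQ → B6 → F6 → X5 → Q7 → M8 → E6 → HQ.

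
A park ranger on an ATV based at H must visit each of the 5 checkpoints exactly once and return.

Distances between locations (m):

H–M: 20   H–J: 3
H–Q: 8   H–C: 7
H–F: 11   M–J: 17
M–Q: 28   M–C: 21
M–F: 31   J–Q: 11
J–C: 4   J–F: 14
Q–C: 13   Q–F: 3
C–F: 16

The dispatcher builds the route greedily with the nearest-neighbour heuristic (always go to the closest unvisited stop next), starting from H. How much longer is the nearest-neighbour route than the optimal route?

The nearest-neighbour route is 6 m longer than optimal.

From H: J=3, C=7, Q=8, F=11, M=20 → choose J (3).
From J: C=4, Q=11, F=14, M=17 → choose C (4).
From C: Q=13, F=16, M=21 → choose Q (13).
From Q: F=3, M=28 → choose F (3).
From F: M=31 → choose M (31).
NN route H → J → C → Q → F → M → H costs 74.
Optimal: H → M → J → C → Q → F → H costs 68 (by enumerating all 60 distinct tours).
Excess = 74 − 68 = 6.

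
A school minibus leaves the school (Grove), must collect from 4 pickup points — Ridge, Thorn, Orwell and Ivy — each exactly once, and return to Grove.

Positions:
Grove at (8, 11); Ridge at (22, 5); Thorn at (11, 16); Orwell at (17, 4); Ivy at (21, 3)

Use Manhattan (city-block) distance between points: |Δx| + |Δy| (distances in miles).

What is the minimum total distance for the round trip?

54 miles — the shortest possible round trip.

There are 12 distinct closed tours to check (reversals are equivalent).
Grove → Ridge → Thorn → Orwell → Ivy → Grove: 20+22+18+5+21 = 86
Grove → Ridge → Thorn → Ivy → Orwell → Grove: 20+22+23+5+16 = 86
Grove → Ridge → Orwell → Thorn → Ivy → Grove: 20+6+18+23+21 = 88
Grove → Ridge → Orwell → Ivy → Thorn → Grove: 20+6+5+23+8 = 62
Grove → Ridge → Ivy → Thorn → Orwell → Grove: 20+3+23+18+16 = 80
Grove → Ridge → Ivy → Orwell → Thorn → Grove: 20+3+5+18+8 = 54
Grove → Thorn → Ridge → Orwell → Ivy → Grove: 8+22+6+5+21 = 62
Grove → Thorn → Ridge → Ivy → Orwell → Grove: 8+22+3+5+16 = 54
Grove → Thorn → Orwell → Ridge → Ivy → Grove: 8+18+6+3+21 = 56
Grove → Thorn → Ivy → Ridge → Orwell → Grove: 8+23+3+6+16 = 56
Grove → Orwell → Ridge → Thorn → Ivy → Grove: 16+6+22+23+21 = 88
Grove → Orwell → Thorn → Ridge → Ivy → Grove: 16+18+22+3+21 = 80
The minimum is 54.
One optimal route: Grove → Ridge → Ivy → Orwell → Thorn → Grove (or its reverse).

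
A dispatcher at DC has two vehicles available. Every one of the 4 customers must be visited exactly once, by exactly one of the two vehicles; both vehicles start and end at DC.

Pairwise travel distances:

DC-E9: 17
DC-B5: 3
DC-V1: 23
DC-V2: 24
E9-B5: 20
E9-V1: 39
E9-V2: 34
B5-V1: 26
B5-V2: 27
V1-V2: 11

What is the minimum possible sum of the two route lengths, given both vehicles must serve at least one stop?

91 — the smallest possible combined total.

Try each way of splitting the stops between the two vehicles (each non-empty) and, for each split, find the best tour for each vehicle:
  {E9} + {B5, V1, V2}: 34 + 64 = 98
  {B5} + {E9, V1, V2}: 6 + 85 = 91
  {E9, B5} + {V1, V2}: 40 + 58 = 98
  {V1} + {E9, B5, V2}: 46 + 81 = 127
  {E9, V1} + {B5, V2}: 79 + 54 = 133
  {B5, V1} + {E9, V2}: 52 + 75 = 127
  … (7 splits in total)
Best: vehicle 1 DC → B5 → DC = 6; vehicle 2 DC → E9 → V2 → V1 → DC = 85; combined 91.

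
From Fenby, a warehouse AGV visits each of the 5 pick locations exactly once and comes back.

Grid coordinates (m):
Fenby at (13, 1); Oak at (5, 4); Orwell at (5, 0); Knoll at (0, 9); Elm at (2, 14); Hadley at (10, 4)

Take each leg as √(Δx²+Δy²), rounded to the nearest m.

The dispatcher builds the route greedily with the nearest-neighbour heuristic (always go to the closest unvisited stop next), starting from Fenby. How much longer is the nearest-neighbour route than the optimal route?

Fenby: Hadley=4, Orwell=8, Oak=9, Knoll=15, Elm=17 ⇒ Hadley
Hadley: Oak=5, Orwell=6, Knoll=11, Elm=13 ⇒ Oak
Oak: Orwell=4, Knoll=7, Elm=10 ⇒ Orwell
Orwell: Knoll=10, Elm=14 ⇒ Knoll
Knoll: Elm=5 ⇒ Elm
NN route Fenby → Hadley → Oak → Orwell → Knoll → Elm → Fenby costs 45.
Optimal: Fenby → Orwell → Oak → Knoll → Elm → Hadley → Fenby costs 41 (by enumerating all 60 distinct tours).
Excess = 45 − 41 = 4.

4 m longer than the optimal tour.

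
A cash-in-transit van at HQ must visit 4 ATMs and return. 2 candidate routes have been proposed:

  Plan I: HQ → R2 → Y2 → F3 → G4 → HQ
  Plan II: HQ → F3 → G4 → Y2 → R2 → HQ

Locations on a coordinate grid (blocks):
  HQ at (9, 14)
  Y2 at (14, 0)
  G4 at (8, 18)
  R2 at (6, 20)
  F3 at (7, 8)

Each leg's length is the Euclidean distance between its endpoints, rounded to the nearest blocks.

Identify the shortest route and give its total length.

Plan I: 7 + 22 + 11 + 10 + 4 = 54
Plan II: 6 + 10 + 19 + 22 + 7 = 64

54 blocks — Plan I is the shortest.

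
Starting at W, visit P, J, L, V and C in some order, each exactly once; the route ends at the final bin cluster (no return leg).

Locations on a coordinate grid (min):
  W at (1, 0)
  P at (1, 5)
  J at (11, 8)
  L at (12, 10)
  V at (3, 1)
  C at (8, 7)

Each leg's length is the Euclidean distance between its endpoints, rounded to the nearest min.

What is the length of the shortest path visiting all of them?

There are 5! = 120 possible orderings.
W → P → J → L → V → C: 5+10+2+13+8 = 38
W → P → J → L → C → V: 5+10+2+5+8 = 30
W → P → J → V → L → C: 5+10+11+13+5 = 44
W → P → J → V → C → L: 5+10+11+8+5 = 39
W → P → J → C → L → V: 5+10+3+5+13 = 36
W → P → J → C → V → L: 5+10+3+8+13 = 39
W → P → L → J → V → C: 5+12+2+11+8 = 38
W → P → L → J → C → V: 5+12+2+3+8 = 30
W → P → L → V → J → C: 5+12+13+11+3 = 44
W → P → L → V → C → J: 5+12+13+8+3 = 41
W → P → L → C → J → V: 5+12+5+3+11 = 36
W → P → L → C → V → J: 5+12+5+8+11 = 41
W → P → V → J → L → C: 5+4+11+2+5 = 27
W → P → V → J → C → L: 5+4+11+3+5 = 28
… (106 more)
W → V → P → C → J → L: 2+4+7+3+2 = 18  ← best
The minimum is 18.
One shortest path: W → V → P → C → J → L.

Minimum one-way distance = 18 min.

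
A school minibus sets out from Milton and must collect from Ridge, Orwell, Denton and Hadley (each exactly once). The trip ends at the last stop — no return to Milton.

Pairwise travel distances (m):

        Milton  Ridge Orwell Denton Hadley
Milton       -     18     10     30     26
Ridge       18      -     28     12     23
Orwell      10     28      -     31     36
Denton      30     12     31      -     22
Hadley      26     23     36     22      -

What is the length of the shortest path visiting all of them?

72 m — the minimum one-way total.

There are 4! = 24 possible orderings.
Milton - Ridge - Orwell - Denton - Hadley: 18+28+31+22 = 99
Milton - Ridge - Orwell - Hadley - Denton: 18+28+36+22 = 104
Milton - Ridge - Denton - Orwell - Hadley: 18+12+31+36 = 97
Milton - Ridge - Denton - Hadley - Orwell: 18+12+22+36 = 88
Milton - Ridge - Hadley - Orwell - Denton: 18+23+36+31 = 108
Milton - Ridge - Hadley - Denton - Orwell: 18+23+22+31 = 94
Milton - Orwell - Ridge - Denton - Hadley: 10+28+12+22 = 72
Milton - Orwell - Ridge - Hadley - Denton: 10+28+23+22 = 83
Milton - Orwell - Denton - Ridge - Hadley: 10+31+12+23 = 76
Milton - Orwell - Denton - Hadley - Ridge: 10+31+22+23 = 86
Milton - Orwell - Hadley - Ridge - Denton: 10+36+23+12 = 81
Milton - Orwell - Hadley - Denton - Ridge: 10+36+22+12 = 80
Milton - Denton - Ridge - Orwell - Hadley: 30+12+28+36 = 106
Milton - Denton - Ridge - Hadley - Orwell: 30+12+23+36 = 101
… (10 more)
The minimum is 72.
One shortest path: Milton → Orwell → Ridge → Denton → Hadley.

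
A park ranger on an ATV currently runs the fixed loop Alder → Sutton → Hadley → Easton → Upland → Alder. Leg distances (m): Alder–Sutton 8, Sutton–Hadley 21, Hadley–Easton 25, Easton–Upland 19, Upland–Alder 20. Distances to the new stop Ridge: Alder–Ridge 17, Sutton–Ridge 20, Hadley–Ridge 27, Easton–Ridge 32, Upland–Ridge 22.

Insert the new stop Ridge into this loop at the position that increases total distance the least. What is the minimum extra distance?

Insertion cost between consecutive stops i–j is d(i,Ridge) + d(Ridge,j) − d(i,j):
  between Alder and Sutton: 17 + 20 − 8 = 29
  between Sutton and Hadley: 20 + 27 − 21 = 26
  between Hadley and Easton: 27 + 32 − 25 = 34
  between Easton and Upland: 32 + 22 − 19 = 35
  between Upland and Alder: 22 + 17 − 20 = 19
Cheapest insertion is between Upland and Alder, adding 19.
New total = 93 + 19 = 112.

Adding 19 m by placing Ridge on the Upland–Alder leg.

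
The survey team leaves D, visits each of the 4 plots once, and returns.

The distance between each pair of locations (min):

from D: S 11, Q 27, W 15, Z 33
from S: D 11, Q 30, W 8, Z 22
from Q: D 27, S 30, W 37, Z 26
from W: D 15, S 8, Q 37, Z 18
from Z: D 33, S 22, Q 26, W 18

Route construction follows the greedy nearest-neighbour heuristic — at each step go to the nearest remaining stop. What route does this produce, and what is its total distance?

Total distance 90 min via the nearest-neighbour route D → S → W → Z → Q → D.

At D the remaining stops are S 11, W 15, Q 27, Z 33; go to S.
At S the remaining stops are W 8, Z 22, Q 30; go to W.
At W the remaining stops are Z 18, Q 37; go to Z.
At Z the remaining stops are Q 26; go to Q.
Return Q→D: 27.
Total = 11 + 8 + 18 + 26 + 27 = 90.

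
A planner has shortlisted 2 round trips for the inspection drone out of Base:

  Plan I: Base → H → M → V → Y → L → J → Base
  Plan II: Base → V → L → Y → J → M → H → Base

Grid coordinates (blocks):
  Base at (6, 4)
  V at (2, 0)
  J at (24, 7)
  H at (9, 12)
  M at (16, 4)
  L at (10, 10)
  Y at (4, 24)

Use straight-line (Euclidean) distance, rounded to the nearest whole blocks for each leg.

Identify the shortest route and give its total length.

Plan I: 9 + 11 + 15 + 24 + 15 + 14 + 18 = 106
Plan II: 6 + 13 + 15 + 26 + 9 + 11 + 9 = 89

89 blocks — Plan II is the shortest.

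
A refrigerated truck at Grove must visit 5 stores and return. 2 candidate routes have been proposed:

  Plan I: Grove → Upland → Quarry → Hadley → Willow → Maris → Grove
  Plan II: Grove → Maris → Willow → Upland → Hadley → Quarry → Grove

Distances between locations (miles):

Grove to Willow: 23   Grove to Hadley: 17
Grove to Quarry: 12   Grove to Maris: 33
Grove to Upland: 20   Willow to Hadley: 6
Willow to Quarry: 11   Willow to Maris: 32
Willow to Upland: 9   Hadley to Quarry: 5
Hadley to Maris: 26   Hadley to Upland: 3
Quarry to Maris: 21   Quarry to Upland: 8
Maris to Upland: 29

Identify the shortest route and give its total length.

Shortest is Plan II, total 94 miles.

Plan I: 20 + 8 + 5 + 6 + 32 + 33 = 104
Plan II: 33 + 32 + 9 + 3 + 5 + 12 = 94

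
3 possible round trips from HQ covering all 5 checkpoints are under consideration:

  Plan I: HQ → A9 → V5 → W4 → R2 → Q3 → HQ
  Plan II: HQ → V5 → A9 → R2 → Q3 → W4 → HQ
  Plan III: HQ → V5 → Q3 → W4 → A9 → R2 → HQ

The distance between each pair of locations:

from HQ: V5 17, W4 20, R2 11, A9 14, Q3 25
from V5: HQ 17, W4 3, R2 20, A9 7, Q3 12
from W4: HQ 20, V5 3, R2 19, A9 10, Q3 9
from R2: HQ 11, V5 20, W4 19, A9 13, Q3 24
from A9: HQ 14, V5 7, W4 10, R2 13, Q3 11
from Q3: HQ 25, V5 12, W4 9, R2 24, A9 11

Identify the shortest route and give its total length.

Shortest is Plan III, total 72.

Plan I: 14 + 7 + 3 + 19 + 24 + 25 = 92
Plan II: 17 + 7 + 13 + 24 + 9 + 20 = 90
Plan III: 17 + 12 + 9 + 10 + 13 + 11 = 72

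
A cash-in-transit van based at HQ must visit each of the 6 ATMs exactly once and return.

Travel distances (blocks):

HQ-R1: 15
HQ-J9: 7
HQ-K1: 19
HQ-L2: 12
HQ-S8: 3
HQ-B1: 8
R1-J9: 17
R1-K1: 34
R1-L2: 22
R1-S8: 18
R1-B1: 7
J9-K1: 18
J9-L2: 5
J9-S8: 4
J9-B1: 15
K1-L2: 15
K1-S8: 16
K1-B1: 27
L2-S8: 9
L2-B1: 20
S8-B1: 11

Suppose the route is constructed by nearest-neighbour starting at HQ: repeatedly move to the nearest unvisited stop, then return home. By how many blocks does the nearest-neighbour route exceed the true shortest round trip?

HQ: S8=3, J9=7, B1=8, L2=12, R1=15, K1=19 ⇒ S8
S8: J9=4, L2=9, B1=11, K1=16, R1=18 ⇒ J9
J9: L2=5, B1=15, R1=17, K1=18 ⇒ L2
L2: K1=15, B1=20, R1=22 ⇒ K1
K1: B1=27, R1=34 ⇒ B1
B1: R1=7 ⇒ R1
NN route HQ → S8 → J9 → L2 → K1 → B1 → R1 → HQ costs 76.
Optimal: HQ → S8 → K1 → L2 → J9 → R1 → B1 → HQ costs 71 (by enumerating all 360 distinct tours).
Excess = 76 − 71 = 5.

The nearest-neighbour route is 5 blocks longer than optimal.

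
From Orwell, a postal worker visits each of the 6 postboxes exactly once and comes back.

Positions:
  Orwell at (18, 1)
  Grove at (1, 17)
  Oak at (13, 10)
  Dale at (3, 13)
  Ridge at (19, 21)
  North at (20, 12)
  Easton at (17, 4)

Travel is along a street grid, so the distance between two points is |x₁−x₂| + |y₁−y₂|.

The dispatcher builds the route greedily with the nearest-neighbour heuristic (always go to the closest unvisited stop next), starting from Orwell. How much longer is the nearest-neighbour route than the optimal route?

Orwell: Easton=4, North=13, Oak=14, Ridge=21, Dale=27, Grove=33 ⇒ Easton
Easton: Oak=10, North=11, Ridge=19, Dale=23, Grove=29 ⇒ Oak
Oak: North=9, Dale=13, Ridge=17, Grove=19 ⇒ North
North: Ridge=10, Dale=18, Grove=24 ⇒ Ridge
Ridge: Grove=22, Dale=24 ⇒ Grove
Grove: Dale=6 ⇒ Dale
NN route Orwell → Easton → Oak → North → Ridge → Grove → Dale → Orwell costs 88.
Optimal: Orwell → North → Ridge → Grove → Dale → Oak → Easton → Orwell costs 78 (by enumerating all 360 distinct tours).
Excess = 88 − 78 = 10.

10 longer than the optimal tour.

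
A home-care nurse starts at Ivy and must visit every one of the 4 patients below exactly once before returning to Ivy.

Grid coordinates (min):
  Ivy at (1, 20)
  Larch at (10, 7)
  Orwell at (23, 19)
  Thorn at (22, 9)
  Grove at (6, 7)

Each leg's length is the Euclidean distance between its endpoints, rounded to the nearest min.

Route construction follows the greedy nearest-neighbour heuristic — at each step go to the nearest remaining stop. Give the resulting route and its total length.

At Ivy the remaining stops are Grove 14, Larch 16, Orwell 22, Thorn 24; go to Grove.
At Grove the remaining stops are Larch 4, Thorn 16, Orwell 21; go to Larch.
At Larch the remaining stops are Thorn 12, Orwell 18; go to Thorn.
At Thorn the remaining stops are Orwell 10; go to Orwell.
Return Orwell→Ivy: 22.
Total = 14 + 4 + 12 + 10 + 22 = 62.

Nearest-neighbour total = 62 min; route Ivy → Grove → Larch → Thorn → Orwell → Ivy.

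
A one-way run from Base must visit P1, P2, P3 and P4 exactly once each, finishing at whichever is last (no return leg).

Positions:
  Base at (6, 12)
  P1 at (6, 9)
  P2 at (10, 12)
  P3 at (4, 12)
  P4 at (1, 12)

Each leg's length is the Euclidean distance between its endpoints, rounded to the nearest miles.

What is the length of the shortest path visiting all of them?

Minimum one-way distance = 16 miles.

There are 4! = 24 possible orderings.
Base→P1→P2→P3→P4: 3+5+6+3 = 17
Base→P1→P2→P4→P3: 3+5+9+3 = 20
Base→P1→P3→P2→P4: 3+4+6+9 = 22
Base→P1→P3→P4→P2: 3+4+3+9 = 19
Base→P1→P4→P2→P3: 3+6+9+6 = 24
Base→P1→P4→P3→P2: 3+6+3+6 = 18
Base→P2→P1→P3→P4: 4+5+4+3 = 16
Base→P2→P1→P4→P3: 4+5+6+3 = 18
Base→P2→P3→P1→P4: 4+6+4+6 = 20
Base→P2→P3→P4→P1: 4+6+3+6 = 19
Base→P2→P4→P1→P3: 4+9+6+4 = 23
Base→P2→P4→P3→P1: 4+9+3+4 = 20
Base→P3→P1→P2→P4: 2+4+5+9 = 20
Base→P3→P1→P4→P2: 2+4+6+9 = 21
… (10 more)
The minimum is 16.
One shortest path: Base → P2 → P1 → P3 → P4.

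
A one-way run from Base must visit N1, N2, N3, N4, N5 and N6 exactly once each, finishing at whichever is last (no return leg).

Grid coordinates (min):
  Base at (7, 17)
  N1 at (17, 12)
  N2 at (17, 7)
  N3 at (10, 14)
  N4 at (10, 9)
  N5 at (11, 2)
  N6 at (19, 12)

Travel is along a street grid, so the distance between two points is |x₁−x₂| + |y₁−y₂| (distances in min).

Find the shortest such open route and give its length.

Shortest open route: 37 min.

There are 6! = 720 possible orderings.
Base - N1 - N2 - N3 - N4 - N5 - N6: 15+5+14+5+8+18 = 65
Base - N1 - N2 - N3 - N4 - N6 - N5: 15+5+14+5+12+18 = 69
Base - N1 - N2 - N3 - N5 - N4 - N6: 15+5+14+13+8+12 = 67
Base - N1 - N2 - N3 - N5 - N6 - N4: 15+5+14+13+18+12 = 77
Base - N1 - N2 - N3 - N6 - N4 - N5: 15+5+14+11+12+8 = 65
Base - N1 - N2 - N3 - N6 - N5 - N4: 15+5+14+11+18+8 = 71
Base - N1 - N2 - N4 - N3 - N5 - N6: 15+5+9+5+13+18 = 65
Base - N1 - N2 - N4 - N3 - N6 - N5: 15+5+9+5+11+18 = 63
… (712 more)
Base - N3 - N4 - N5 - N2 - N1 - N6: 6+5+8+11+5+2 = 37  ← best
The minimum is 37.
One shortest path: Base → N3 → N4 → N5 → N2 → N1 → N6.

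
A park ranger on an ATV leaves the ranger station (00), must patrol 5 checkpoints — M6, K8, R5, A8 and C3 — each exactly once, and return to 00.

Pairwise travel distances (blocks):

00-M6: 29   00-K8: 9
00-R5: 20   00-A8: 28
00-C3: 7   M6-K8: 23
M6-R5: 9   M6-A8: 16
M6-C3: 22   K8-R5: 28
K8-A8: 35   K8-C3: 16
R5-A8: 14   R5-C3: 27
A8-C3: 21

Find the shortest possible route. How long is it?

83 blocks — the shortest possible round trip.

There are 60 distinct closed tours to check (reversals are equivalent).
00 - M6 - K8 - R5 - A8 - C3 - 00: 29+23+28+14+21+7 = 122
00 - M6 - K8 - R5 - C3 - A8 - 00: 29+23+28+27+21+28 = 156
00 - M6 - K8 - A8 - R5 - C3 - 00: 29+23+35+14+27+7 = 135
00 - M6 - K8 - A8 - C3 - R5 - 00: 29+23+35+21+27+20 = 155
00 - M6 - K8 - C3 - R5 - A8 - 00: 29+23+16+27+14+28 = 137
00 - M6 - K8 - C3 - A8 - R5 - 00: 29+23+16+21+14+20 = 123
00 - M6 - R5 - K8 - A8 - C3 - 00: 29+9+28+35+21+7 = 129
00 - M6 - R5 - K8 - C3 - A8 - 00: 29+9+28+16+21+28 = 131
00 - M6 - R5 - A8 - K8 - C3 - 00: 29+9+14+35+16+7 = 110
00 - M6 - R5 - A8 - C3 - K8 - 00: 29+9+14+21+16+9 = 98
00 - M6 - R5 - C3 - K8 - A8 - 00: 29+9+27+16+35+28 = 144
00 - M6 - R5 - C3 - A8 - K8 - 00: 29+9+27+21+35+9 = 130
00 - M6 - A8 - K8 - R5 - C3 - 00: 29+16+35+28+27+7 = 142
00 - M6 - A8 - K8 - C3 - R5 - 00: 29+16+35+16+27+20 = 143
… (46 more)
00 - K8 - M6 - R5 - A8 - C3 - 00: 9+23+9+14+21+7 = 83  ← best
The minimum is 83.
One optimal route: 00 → K8 → M6 → R5 → A8 → C3 → 00 (or its reverse).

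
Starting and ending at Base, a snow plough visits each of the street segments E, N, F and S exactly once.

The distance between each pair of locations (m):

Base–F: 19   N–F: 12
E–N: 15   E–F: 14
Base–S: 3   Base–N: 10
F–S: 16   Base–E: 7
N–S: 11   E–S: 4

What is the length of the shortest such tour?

Minimum total distance: 43 m.

With 4 stops there are 4!/2 = 12 distinct round trips (a route and its reverse cost the same).
Base→E→N→F→S→Base: 7+15+12+16+3 = 53
Base→E→N→S→F→Base: 7+15+11+16+19 = 68
Base→E→F→N→S→Base: 7+14+12+11+3 = 47
Base→E→F→S→N→Base: 7+14+16+11+10 = 58
Base→E→S→N→F→Base: 7+4+11+12+19 = 53
Base→E→S→F→N→Base: 7+4+16+12+10 = 49
Base→N→E→F→S→Base: 10+15+14+16+3 = 58
Base→N→E→S→F→Base: 10+15+4+16+19 = 64
Base→N→F→E→S→Base: 10+12+14+4+3 = 43
Base→N→S→E→F→Base: 10+11+4+14+19 = 58
Base→F→E→N→S→Base: 19+14+15+11+3 = 62
Base→F→N→E→S→Base: 19+12+15+4+3 = 53
The minimum is 43.
One optimal route: Base → N → F → E → S → Base (or its reverse).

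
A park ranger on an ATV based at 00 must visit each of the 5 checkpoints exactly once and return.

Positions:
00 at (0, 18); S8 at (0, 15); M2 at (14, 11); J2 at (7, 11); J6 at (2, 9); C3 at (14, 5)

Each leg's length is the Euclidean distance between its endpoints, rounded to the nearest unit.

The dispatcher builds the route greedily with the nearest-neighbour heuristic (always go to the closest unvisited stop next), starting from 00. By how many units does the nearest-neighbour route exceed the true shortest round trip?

00: S8=3, J6=9, J2=10, M2=16, C3=19 ⇒ S8
S8: J6=6, J2=8, M2=15, C3=17 ⇒ J6
J6: J2=5, M2=12, C3=13 ⇒ J2
J2: M2=7, C3=9 ⇒ M2
M2: C3=6 ⇒ C3
NN route 00 → S8 → J6 → J2 → M2 → C3 → 00 costs 46.
Optimal: 00 → S8 → J6 → J2 → C3 → M2 → 00 costs 45 (by enumerating all 60 distinct tours).
Excess = 46 − 45 = 1.

Excess over optimum: 1.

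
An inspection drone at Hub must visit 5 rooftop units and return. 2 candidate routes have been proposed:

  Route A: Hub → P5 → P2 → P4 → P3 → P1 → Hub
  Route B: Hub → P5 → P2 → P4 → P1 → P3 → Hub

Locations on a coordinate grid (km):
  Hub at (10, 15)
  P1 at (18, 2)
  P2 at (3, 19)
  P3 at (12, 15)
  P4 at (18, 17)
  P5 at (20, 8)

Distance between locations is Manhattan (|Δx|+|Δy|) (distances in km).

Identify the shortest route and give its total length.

Shortest is Route B, total 98 km.

Route A: 17 + 28 + 17 + 8 + 19 + 21 = 110
Route B: 17 + 28 + 17 + 15 + 19 + 2 = 98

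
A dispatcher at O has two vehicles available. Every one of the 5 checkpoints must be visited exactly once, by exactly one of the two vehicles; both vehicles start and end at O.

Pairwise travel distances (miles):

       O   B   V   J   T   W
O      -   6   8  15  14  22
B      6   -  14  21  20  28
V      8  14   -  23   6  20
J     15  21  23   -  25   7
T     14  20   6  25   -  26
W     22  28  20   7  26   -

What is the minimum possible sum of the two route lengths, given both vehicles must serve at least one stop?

74 miles — the smallest possible combined total.

Try each way of splitting the stops between the two vehicles (each non-empty) and, for each split, find the best tour for each vehicle:
  {B} + {V, J, T, W}: 12 + 62 = 74
  {V} + {B, J, T, W}: 16 + 74 = 90
  {B, V} + {J, T, W}: 28 + 62 = 90
  {J} + {B, V, T, W}: 30 + 74 = 104
  {B, J} + {V, T, W}: 42 + 62 = 104
  {V, J} + {B, T, W}: 46 + 74 = 120
  … (15 splits in total)
Best: vehicle 1 O → B → O = 12; vehicle 2 O → V → T → W → J → O = 62; combined 74.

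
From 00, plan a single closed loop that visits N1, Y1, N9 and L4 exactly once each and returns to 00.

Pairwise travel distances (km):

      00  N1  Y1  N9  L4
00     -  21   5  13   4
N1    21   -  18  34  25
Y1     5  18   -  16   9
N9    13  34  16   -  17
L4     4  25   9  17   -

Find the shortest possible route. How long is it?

With 4 stops there are 4!/2 = 12 distinct round trips (a route and its reverse cost the same).
00-N1-Y1-N9-L4-00: 21+18+16+17+4 = 76
00-N1-Y1-L4-N9-00: 21+18+9+17+13 = 78
00-N1-N9-Y1-L4-00: 21+34+16+9+4 = 84
00-N1-N9-L4-Y1-00: 21+34+17+9+5 = 86
00-N1-L4-Y1-N9-00: 21+25+9+16+13 = 84
00-N1-L4-N9-Y1-00: 21+25+17+16+5 = 84
00-Y1-N1-N9-L4-00: 5+18+34+17+4 = 78
00-Y1-N1-L4-N9-00: 5+18+25+17+13 = 78
00-Y1-N9-N1-L4-00: 5+16+34+25+4 = 84
00-Y1-L4-N1-N9-00: 5+9+25+34+13 = 86
00-N9-N1-Y1-L4-00: 13+34+18+9+4 = 78
00-N9-Y1-N1-L4-00: 13+16+18+25+4 = 76
The minimum is 76.
One optimal route: 00 → N1 → Y1 → N9 → L4 → 00 (or its reverse).

76 km — the shortest possible round trip.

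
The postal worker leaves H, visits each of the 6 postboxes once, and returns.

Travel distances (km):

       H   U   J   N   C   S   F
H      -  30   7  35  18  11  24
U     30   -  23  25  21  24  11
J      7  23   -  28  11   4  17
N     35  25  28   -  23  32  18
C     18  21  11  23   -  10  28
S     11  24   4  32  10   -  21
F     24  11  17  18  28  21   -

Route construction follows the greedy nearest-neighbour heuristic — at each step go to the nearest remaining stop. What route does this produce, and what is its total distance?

Total distance 106 km via the nearest-neighbour route H → J → S → C → U → F → N → H.

H → [J:7 / S:11 / C:18 / F:24 / U:30 / N:35] → J (7)
J → [S:4 / C:11 / F:17 / U:23 / N:28] → S (4)
S → [C:10 / F:21 / U:24 / N:32] → C (10)
C → [U:21 / N:23 / F:28] → U (21)
U → [F:11 / N:25] → F (11)
F → [N:18] → N (18)
Return N→H: 35.
Total = 7 + 4 + 10 + 21 + 11 + 18 + 35 = 106.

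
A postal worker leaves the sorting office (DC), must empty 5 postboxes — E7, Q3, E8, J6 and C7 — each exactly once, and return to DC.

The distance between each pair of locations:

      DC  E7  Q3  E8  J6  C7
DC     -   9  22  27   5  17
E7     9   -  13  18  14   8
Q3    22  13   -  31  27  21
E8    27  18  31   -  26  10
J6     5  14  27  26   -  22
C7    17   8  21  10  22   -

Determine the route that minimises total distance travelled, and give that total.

Shortest round trip = 84.

With 5 stops there are 5!/2 = 60 distinct round trips (a route and its reverse cost the same).
DC-E7-Q3-E8-J6-C7-DC: 9+13+31+26+22+17 = 118
DC-E7-Q3-E8-C7-J6-DC: 9+13+31+10+22+5 = 90
DC-E7-Q3-J6-E8-C7-DC: 9+13+27+26+10+17 = 102
DC-E7-Q3-J6-C7-E8-DC: 9+13+27+22+10+27 = 108
DC-E7-Q3-C7-E8-J6-DC: 9+13+21+10+26+5 = 84
DC-E7-Q3-C7-J6-E8-DC: 9+13+21+22+26+27 = 118
DC-E7-E8-Q3-J6-C7-DC: 9+18+31+27+22+17 = 124
DC-E7-E8-Q3-C7-J6-DC: 9+18+31+21+22+5 = 106
DC-E7-E8-J6-Q3-C7-DC: 9+18+26+27+21+17 = 118
DC-E7-E8-J6-C7-Q3-DC: 9+18+26+22+21+22 = 118
DC-E7-E8-C7-Q3-J6-DC: 9+18+10+21+27+5 = 90
DC-E7-E8-C7-J6-Q3-DC: 9+18+10+22+27+22 = 108
DC-E7-J6-Q3-E8-C7-DC: 9+14+27+31+10+17 = 108
DC-E7-J6-Q3-C7-E8-DC: 9+14+27+21+10+27 = 108
… (46 more)
The minimum is 84.
One optimal route: DC → E7 → Q3 → C7 → E8 → J6 → DC (or its reverse).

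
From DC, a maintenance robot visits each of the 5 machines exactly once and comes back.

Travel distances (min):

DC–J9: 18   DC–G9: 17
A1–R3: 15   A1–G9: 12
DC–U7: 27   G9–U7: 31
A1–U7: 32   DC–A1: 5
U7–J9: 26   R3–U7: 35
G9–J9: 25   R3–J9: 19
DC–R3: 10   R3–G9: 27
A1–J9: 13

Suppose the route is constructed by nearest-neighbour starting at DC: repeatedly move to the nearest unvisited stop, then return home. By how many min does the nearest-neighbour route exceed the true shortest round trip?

20 min longer than the optimal tour.

DC: A1=5, R3=10, G9=17, J9=18, U7=27 ⇒ A1
A1: G9=12, J9=13, R3=15, U7=32 ⇒ G9
G9: J9=25, R3=27, U7=31 ⇒ J9
J9: R3=19, U7=26 ⇒ R3
R3: U7=35 ⇒ U7
NN route DC → A1 → G9 → J9 → R3 → U7 → DC costs 123.
Optimal: DC → A1 → G9 → U7 → J9 → R3 → DC costs 103 (by enumerating all 60 distinct tours).
Excess = 123 − 103 = 20.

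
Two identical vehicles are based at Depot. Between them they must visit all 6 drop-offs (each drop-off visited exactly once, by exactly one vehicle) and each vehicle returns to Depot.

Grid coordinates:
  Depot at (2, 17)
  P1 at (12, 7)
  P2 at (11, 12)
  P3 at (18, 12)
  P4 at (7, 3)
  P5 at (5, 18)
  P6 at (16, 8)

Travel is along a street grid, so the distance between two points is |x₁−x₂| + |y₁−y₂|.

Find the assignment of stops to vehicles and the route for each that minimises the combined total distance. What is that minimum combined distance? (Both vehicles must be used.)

Try each way of splitting the stops between the two vehicles (each non-empty) and, for each split, find the best tour for each vehicle:
  {P1} + {P2, P3, P4, P5, P6}: 40 + 62 = 102
  {P2} + {P1, P3, P4, P5, P6}: 28 + 62 = 90
  {P1, P2} + {P3, P4, P5, P6}: 40 + 62 = 102
  {P3} + {P1, P2, P4, P5, P6}: 42 + 58 = 100
  {P1, P3} + {P2, P4, P5, P6}: 52 + 58 = 110
  {P2, P3} + {P1, P4, P5, P6}: 42 + 58 = 100
  … (31 splits in total)
  {P5} + {P1, P2, P3, P4, P6}: 8 + 60 = 68  ← best
Best: vehicle 1 Depot → P5 → Depot = 8; vehicle 2 Depot → P2 → P3 → P6 → P1 → P4 → Depot = 60; combined 68.

Minimum combined distance: 68.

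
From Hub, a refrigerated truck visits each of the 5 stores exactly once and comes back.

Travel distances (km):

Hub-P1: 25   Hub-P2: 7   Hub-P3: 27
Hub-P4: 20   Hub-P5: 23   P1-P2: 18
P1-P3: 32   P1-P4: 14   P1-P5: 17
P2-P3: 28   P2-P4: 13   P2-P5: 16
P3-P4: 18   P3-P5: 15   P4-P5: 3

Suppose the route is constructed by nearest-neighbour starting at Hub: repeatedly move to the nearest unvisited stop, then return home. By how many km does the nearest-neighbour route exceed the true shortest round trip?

Hub: P2=7, P4=20, P5=23, P1=25, P3=27 ⇒ P2
P2: P4=13, P5=16, P1=18, P3=28 ⇒ P4
P4: P5=3, P1=14, P3=18 ⇒ P5
P5: P3=15, P1=17 ⇒ P3
P3: P1=32 ⇒ P1
NN route Hub → P2 → P4 → P5 → P3 → P1 → Hub costs 95.
Optimal: Hub → P2 → P1 → P4 → P5 → P3 → Hub costs 84 (by enumerating all 60 distinct tours).
Excess = 95 − 84 = 11.

The nearest-neighbour route is 11 km longer than optimal.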